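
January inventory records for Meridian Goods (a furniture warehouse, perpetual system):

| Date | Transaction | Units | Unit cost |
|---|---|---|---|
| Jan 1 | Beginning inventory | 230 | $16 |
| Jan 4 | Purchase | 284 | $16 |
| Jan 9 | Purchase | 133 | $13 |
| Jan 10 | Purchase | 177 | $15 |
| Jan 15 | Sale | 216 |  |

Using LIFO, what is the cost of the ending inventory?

Jan 15, 216 sold [LIFO — newest first]: 177 @ $15 + 39 @ $13 = $3,162
Ending inventory: 230 @ $16 + 284 @ $16 + 94 @ $13 = $9,446

Ending inventory = $9,446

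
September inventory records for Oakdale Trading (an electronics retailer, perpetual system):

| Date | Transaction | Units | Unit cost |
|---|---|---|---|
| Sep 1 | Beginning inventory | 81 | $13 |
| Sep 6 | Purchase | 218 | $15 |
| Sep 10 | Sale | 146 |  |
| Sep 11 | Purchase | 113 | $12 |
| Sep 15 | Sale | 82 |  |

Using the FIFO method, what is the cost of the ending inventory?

Ending inventory = $2,421

Sep 10, 146 sold [FIFO — oldest first]: 81 @ $13 + 65 @ $15 = $2,028
Sep 15, 82 sold [FIFO — oldest first]: 82 @ $15 = $1,230
Total COGS = $2,028 + $1,230 = $3,258
Ending inventory: 71 @ $15 + 113 @ $12 = $2,421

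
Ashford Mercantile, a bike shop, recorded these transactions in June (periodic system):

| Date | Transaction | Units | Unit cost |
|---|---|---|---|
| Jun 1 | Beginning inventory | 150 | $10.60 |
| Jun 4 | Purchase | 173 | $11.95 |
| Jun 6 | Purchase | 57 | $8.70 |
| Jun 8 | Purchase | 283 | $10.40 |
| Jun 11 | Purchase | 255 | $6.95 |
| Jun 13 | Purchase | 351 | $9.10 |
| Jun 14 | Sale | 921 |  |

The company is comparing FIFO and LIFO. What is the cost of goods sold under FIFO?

FIFO COGS: 150 @ $10.60 + 173 @ $11.95 + 57 @ $8.70 + 283 @ $10.40 + 255 @ $6.95 + 3 @ $9.10 = $8,896.00
LIFO COGS: 351 @ $9.10 + 255 @ $6.95 + 283 @ $10.40 + 32 @ $8.70 = $8,187.95

COGS = $8,896.00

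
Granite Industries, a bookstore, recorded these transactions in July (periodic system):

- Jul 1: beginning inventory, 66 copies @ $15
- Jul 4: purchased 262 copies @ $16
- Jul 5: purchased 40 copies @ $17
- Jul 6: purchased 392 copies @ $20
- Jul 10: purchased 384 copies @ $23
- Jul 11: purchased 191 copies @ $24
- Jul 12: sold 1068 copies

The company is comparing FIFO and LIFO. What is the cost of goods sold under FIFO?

COGS = $20,786

FIFO COGS: 66 @ $15 + 262 @ $16 + 40 @ $17 + 392 @ $20 + 308 @ $23 = $20,786
LIFO COGS: 191 @ $24 + 384 @ $23 + 392 @ $20 + 40 @ $17 + 61 @ $16 = $22,912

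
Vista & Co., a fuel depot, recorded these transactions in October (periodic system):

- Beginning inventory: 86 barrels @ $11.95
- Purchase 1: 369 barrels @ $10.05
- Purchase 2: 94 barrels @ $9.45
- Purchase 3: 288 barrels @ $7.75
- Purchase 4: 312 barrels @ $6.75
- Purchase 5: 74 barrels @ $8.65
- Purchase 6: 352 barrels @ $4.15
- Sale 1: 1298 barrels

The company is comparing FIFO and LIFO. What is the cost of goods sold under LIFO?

FIFO COGS: 86 @ $11.95 + 369 @ $10.05 + 94 @ $9.45 + 288 @ $7.75 + 312 @ $6.75 + 74 @ $8.65 + 75 @ $4.15 = $10,913.80
LIFO COGS: 352 @ $4.15 + 74 @ $8.65 + 312 @ $6.75 + 288 @ $7.75 + 94 @ $9.45 + 178 @ $10.05 = $9,116.10

COGS = $9,116.10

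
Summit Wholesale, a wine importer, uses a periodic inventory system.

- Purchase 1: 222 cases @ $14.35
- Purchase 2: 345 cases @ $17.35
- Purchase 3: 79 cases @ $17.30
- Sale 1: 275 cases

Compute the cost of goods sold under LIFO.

COGS = $4,767.30

Sale 1 (275) [LIFO — newest first]: 79 @ $17.30 + 196 @ $17.35 = $4,767.30
Ending inventory: 222 @ $14.35 + 149 @ $17.35 = $5,770.85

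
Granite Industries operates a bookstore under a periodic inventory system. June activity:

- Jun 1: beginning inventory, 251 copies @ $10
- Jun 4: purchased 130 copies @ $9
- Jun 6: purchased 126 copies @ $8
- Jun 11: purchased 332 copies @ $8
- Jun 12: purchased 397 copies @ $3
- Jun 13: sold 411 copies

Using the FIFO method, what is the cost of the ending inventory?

Ending inventory = $4,615

Jun 13, 411 sold [FIFO — oldest first]: 251 @ $10 + 130 @ $9 + 30 @ $8 = $3,920
Ending inventory: 96 @ $8 + 332 @ $8 + 397 @ $3 = $4,615
Check: goods available $8,535 = COGS $3,920 + ending $4,615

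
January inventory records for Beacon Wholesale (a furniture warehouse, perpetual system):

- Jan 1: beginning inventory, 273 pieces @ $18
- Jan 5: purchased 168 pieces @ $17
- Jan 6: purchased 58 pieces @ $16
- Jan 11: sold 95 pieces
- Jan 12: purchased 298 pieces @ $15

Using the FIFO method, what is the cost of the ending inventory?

Jan 11, 95 sold [FIFO — oldest first]: 95 @ $18 = $1,710
Ending inventory: 178 @ $18 + 168 @ $17 + 58 @ $16 + 298 @ $15 = $11,458

Ending inventory = $11,458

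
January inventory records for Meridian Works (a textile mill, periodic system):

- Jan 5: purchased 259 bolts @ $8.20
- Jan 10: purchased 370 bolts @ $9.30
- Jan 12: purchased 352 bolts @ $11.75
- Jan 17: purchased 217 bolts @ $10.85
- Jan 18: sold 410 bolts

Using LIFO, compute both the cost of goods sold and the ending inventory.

COGS = $4,622.20; ending inventory = $7,433.05

Jan 18, 410 sold [LIFO — newest first]: 217 @ $10.85 + 193 @ $11.75 = $4,622.20
Ending inventory: 259 @ $8.20 + 370 @ $9.30 + 159 @ $11.75 = $7,433.05
Check: goods available $12,055.25 = COGS $4,622.20 + ending $7,433.05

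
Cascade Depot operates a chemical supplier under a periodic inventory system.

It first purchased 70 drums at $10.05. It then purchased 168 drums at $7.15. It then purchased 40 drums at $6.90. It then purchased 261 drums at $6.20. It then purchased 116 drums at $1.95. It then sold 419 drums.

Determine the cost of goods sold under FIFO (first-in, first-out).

Sale 1 (419) [FIFO — oldest first]: 70 @ $10.05 + 168 @ $7.15 + 40 @ $6.90 + 141 @ $6.20 = $3,054.90
Ending inventory: 120 @ $6.20 + 116 @ $1.95 = $970.20

COGS = $3,054.90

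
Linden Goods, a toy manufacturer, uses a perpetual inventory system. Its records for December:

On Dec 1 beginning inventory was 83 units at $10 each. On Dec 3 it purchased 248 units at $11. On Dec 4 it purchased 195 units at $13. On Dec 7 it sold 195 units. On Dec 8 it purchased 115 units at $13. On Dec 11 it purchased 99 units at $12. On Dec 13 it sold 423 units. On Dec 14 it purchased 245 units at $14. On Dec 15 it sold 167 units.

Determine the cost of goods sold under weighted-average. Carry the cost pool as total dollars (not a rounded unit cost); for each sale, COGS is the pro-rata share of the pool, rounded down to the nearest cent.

After Dec 1: 83 on hand, pool $830.00 (≈ $10.0000 each)
After Dec 3: 331 on hand, pool $3,558.00 (≈ $10.7492 each)
After Dec 4: 526 on hand, pool $6,093.00 (≈ $11.5837 each)
Dec 7, sell 195: 195/526 × $6,093.00 → $2,258.81
After Dec 8: 446 on hand, pool $5,329.19 (≈ $11.9489 each)
After Dec 11: 545 on hand, pool $6,517.19 (≈ $11.9581 each)
Dec 13, sell 423: 423/545 × $6,517.19 → $5,058.29
After Dec 14: 367 on hand, pool $4,888.90 (≈ $13.3213 each)
Dec 15, sell 167: 167/367 × $4,888.90 → $2,224.64
Total COGS = $2,258.81 + $5,058.29 + $2,224.64 = $9,541.74
Ending inventory (cost pool remaining) = $2,664.26
Check: goods available $12,206.00 = COGS $9,541.74 + ending $2,664.26

COGS = $9,541.74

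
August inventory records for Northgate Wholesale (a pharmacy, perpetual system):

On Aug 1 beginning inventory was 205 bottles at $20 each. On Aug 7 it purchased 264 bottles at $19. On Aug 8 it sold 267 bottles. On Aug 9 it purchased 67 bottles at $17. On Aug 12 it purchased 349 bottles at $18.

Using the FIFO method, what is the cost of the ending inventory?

Aug 8, 267 sold [FIFO — oldest first]: 205 @ $20 + 62 @ $19 = $5,278
Ending inventory: 202 @ $19 + 67 @ $17 + 349 @ $18 = $11,259

Ending inventory = $11,259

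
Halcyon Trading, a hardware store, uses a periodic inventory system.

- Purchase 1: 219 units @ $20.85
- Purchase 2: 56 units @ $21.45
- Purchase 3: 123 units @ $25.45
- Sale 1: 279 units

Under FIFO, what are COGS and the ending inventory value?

Sale 1 (279) [FIFO — oldest first]: 219 @ $20.85 + 56 @ $21.45 + 4 @ $25.45 = $5,869.15
Ending inventory: 119 @ $25.45 = $3,028.55

COGS = $5,869.15; ending inventory = $3,028.55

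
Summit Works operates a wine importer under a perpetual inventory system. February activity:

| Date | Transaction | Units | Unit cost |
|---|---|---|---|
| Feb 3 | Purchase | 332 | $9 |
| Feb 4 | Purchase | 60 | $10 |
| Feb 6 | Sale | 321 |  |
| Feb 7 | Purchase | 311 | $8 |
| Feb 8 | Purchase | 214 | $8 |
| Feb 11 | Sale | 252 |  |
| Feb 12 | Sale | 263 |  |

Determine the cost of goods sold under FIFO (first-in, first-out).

COGS = $7,140

Feb 6, 321 sold [FIFO — oldest first]: 321 @ $9 = $2,889
Feb 11, 252 sold [FIFO — oldest first]: 11 @ $9 + 60 @ $10 + 181 @ $8 = $2,147
Feb 12, 263 sold [FIFO — oldest first]: 130 @ $8 + 133 @ $8 = $2,104
Total COGS = $2,889 + $2,147 + $2,104 = $7,140
Ending inventory: 81 @ $8 = $648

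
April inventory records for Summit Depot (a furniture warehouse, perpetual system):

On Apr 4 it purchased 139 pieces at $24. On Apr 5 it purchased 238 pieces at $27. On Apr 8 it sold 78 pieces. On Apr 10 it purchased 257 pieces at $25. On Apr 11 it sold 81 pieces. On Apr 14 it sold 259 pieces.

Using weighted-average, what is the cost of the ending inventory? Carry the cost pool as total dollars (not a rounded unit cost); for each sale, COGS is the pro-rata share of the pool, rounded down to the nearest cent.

After Apr 4: 139 on hand, pool $3,336.00 (≈ $24.0000 each)
After Apr 5: 377 on hand, pool $9,762.00 (≈ $25.8939 each)
Apr 8, sell 78: 78/377 × $9,762.00 → $2,019.72
After Apr 10: 556 on hand, pool $14,167.28 (≈ $25.4807 each)
Apr 11, sell 81: 81/556 × $14,167.28 → $2,063.93
Apr 14, sell 259: 259/475 × $12,103.35 → $6,599.51
Total COGS = $2,019.72 + $2,063.93 + $6,599.51 = $10,683.16
Ending inventory (cost pool remaining) = $5,503.84
Check: goods available $16,187.00 = COGS $10,683.16 + ending $5,503.84

Ending inventory = $5,503.84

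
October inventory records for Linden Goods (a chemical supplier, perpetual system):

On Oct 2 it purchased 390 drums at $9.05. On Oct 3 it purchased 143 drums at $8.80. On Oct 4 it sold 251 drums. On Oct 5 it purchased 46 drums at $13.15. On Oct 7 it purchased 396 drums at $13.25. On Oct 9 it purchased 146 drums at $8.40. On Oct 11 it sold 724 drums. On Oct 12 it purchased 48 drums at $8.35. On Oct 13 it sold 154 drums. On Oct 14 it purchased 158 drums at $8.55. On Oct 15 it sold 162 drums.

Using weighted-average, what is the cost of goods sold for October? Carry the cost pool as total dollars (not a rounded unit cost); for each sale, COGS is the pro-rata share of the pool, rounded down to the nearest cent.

After Oct 2: 390 on hand, pool $3,529.50 (≈ $9.0500 each)
After Oct 3: 533 on hand, pool $4,787.90 (≈ $8.9829 each)
Oct 4, sell 251: 251/533 × $4,787.90 → $2,254.71
After Oct 5: 328 on hand, pool $3,138.09 (≈ $9.5673 each)
After Oct 7: 724 on hand, pool $8,385.09 (≈ $11.5816 each)
After Oct 9: 870 on hand, pool $9,611.49 (≈ $11.0477 each)
Oct 11, sell 724: 724/870 × $9,611.49 → $7,998.52
After Oct 12: 194 on hand, pool $2,013.77 (≈ $10.3803 each)
Oct 13, sell 154: 154/194 × $2,013.77 → $1,598.55
After Oct 14: 198 on hand, pool $1,766.12 (≈ $8.9198 each)
Oct 15, sell 162: 162/198 × $1,766.12 → $1,445.00
Total COGS = $2,254.71 + $7,998.52 + $1,598.55 + $1,445.00 = $13,296.78
Ending inventory (cost pool remaining) = $321.12
Check: goods available $13,617.90 = COGS $13,296.78 + ending $321.12

COGS = $13,296.78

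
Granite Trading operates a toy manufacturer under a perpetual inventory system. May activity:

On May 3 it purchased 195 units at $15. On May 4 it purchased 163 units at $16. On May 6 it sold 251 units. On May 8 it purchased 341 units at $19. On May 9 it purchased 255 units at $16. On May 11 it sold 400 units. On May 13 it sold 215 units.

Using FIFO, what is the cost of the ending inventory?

May 6, 251 sold [FIFO — oldest first]: 195 @ $15 + 56 @ $16 = $3,821
May 11, 400 sold [FIFO — oldest first]: 107 @ $16 + 293 @ $19 = $7,279
May 13, 215 sold [FIFO — oldest first]: 48 @ $19 + 167 @ $16 = $3,584
Total COGS = $3,821 + $7,279 + $3,584 = $14,684
Ending inventory: 88 @ $16 = $1,408
Check: goods available $16,092 = COGS $14,684 + ending $1,408

Ending inventory = $1,408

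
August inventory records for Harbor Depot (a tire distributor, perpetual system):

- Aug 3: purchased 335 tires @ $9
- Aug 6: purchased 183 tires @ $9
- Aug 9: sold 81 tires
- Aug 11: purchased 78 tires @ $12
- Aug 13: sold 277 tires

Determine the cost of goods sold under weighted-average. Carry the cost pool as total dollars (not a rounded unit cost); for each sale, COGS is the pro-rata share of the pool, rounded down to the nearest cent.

COGS = $3,347.86

After Aug 3: 335 on hand, pool $3,015.00 (≈ $9.0000 each)
After Aug 6: 518 on hand, pool $4,662.00 (≈ $9.0000 each)
Aug 9, sell 81: 81/518 × $4,662.00 → $729.00
After Aug 11: 515 on hand, pool $4,869.00 (≈ $9.4544 each)
Aug 13, sell 277: 277/515 × $4,869.00 → $2,618.86
Total COGS = $729.00 + $2,618.86 = $3,347.86
Ending inventory (cost pool remaining) = $2,250.14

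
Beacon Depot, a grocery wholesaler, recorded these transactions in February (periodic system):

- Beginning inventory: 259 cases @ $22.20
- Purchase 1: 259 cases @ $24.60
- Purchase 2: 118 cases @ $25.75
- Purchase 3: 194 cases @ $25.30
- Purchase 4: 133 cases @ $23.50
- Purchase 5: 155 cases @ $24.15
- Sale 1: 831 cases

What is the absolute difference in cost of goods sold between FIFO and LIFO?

$406.65

FIFO COGS: 259 @ $22.20 + 259 @ $24.60 + 118 @ $25.75 + 194 @ $25.30 + 1 @ $23.50 = $20,091.40
LIFO COGS: 155 @ $24.15 + 133 @ $23.50 + 194 @ $25.30 + 118 @ $25.75 + 231 @ $24.60 = $20,498.05
Difference = |$20,091.40 − $20,498.05| = $406.65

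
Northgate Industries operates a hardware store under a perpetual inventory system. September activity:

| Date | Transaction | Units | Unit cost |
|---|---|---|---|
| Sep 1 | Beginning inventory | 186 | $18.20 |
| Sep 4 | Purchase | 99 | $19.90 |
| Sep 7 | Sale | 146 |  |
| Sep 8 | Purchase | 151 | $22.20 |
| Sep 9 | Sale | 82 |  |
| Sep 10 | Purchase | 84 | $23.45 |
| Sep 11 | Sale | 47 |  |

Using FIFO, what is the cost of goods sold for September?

COGS = $5,156.30

Sep 7, 146 sold [FIFO — oldest first]: 146 @ $18.20 = $2,657.20
Sep 9, 82 sold [FIFO — oldest first]: 40 @ $18.20 + 42 @ $19.90 = $1,563.80
Sep 11, 47 sold [FIFO — oldest first]: 47 @ $19.90 = $935.30
Total COGS = $2,657.20 + $1,563.80 + $935.30 = $5,156.30
Ending inventory: 10 @ $19.90 + 151 @ $22.20 + 84 @ $23.45 = $5,521.00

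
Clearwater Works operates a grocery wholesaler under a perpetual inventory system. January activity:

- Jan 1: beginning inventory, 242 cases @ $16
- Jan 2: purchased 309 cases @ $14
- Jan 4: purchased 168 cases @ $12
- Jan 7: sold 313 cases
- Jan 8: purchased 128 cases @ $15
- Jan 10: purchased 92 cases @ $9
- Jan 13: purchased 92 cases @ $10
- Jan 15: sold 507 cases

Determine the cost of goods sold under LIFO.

Jan 7, 313 sold [LIFO — newest first]: 168 @ $12 + 145 @ $14 = $4,046
Jan 15, 507 sold [LIFO — newest first]: 92 @ $10 + 92 @ $9 + 128 @ $15 + 164 @ $14 + 31 @ $16 = $6,460
Total COGS = $4,046 + $6,460 = $10,506
Ending inventory: 211 @ $16 = $3,376

COGS = $10,506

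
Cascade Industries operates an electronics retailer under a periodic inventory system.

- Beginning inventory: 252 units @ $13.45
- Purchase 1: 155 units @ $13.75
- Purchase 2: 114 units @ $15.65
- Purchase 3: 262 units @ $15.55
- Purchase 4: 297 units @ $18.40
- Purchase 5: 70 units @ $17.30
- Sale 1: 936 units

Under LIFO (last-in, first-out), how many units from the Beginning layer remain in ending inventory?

Sale 1 (936) [LIFO — newest first]: 70 @ $17.30 + 297 @ $18.40 + 262 @ $15.55 + 114 @ $15.65 + 155 @ $13.75 + 38 @ $13.45 = $15,176.35
Ending inventory: 214 @ $13.45 = $2,878.30
Check: goods available $18,054.65 = COGS $15,176.35 + ending $2,878.30

214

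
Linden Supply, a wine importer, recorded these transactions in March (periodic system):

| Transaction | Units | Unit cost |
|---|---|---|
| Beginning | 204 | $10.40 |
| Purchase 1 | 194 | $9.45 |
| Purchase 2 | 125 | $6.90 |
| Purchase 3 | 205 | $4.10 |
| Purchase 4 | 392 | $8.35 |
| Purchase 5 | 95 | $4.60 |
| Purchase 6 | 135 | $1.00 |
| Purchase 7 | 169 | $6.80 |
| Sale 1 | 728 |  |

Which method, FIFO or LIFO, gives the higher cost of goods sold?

FIFO

FIFO COGS: 204 @ $10.40 + 194 @ $9.45 + 125 @ $6.90 + 205 @ $4.10 = $5,657.90
LIFO COGS: 169 @ $6.80 + 135 @ $1.00 + 95 @ $4.60 + 329 @ $8.35 = $4,468.35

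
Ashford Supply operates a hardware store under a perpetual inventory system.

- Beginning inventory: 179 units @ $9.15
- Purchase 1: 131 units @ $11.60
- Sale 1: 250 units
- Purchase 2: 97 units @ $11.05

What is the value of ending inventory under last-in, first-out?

Sale 1 (250) [LIFO — newest first]: 131 @ $11.60 + 119 @ $9.15 = $2,608.45
Ending inventory: 60 @ $9.15 + 97 @ $11.05 = $1,620.85

Ending inventory = $1,620.85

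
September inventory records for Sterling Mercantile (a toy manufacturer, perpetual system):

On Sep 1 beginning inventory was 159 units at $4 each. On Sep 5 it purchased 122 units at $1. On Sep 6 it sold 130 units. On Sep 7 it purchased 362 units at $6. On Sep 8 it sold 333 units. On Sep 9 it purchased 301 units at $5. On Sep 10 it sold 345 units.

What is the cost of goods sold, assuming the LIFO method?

Sep 6, 130 sold [LIFO — newest first]: 122 @ $1 + 8 @ $4 = $154
Sep 8, 333 sold [LIFO — newest first]: 333 @ $6 = $1,998
Sep 10, 345 sold [LIFO — newest first]: 301 @ $5 + 29 @ $6 + 15 @ $4 = $1,739
Total COGS = $154 + $1,998 + $1,739 = $3,891
Ending inventory: 136 @ $4 = $544
Check: goods available $4,435 = COGS $3,891 + ending $544

COGS = $3,891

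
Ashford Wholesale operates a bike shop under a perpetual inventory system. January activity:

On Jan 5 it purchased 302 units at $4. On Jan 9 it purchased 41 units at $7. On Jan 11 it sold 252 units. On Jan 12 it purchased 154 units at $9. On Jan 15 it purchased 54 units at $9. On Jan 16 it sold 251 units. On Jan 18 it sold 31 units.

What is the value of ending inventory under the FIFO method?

Ending inventory = $153

Jan 11, 252 sold [FIFO — oldest first]: 252 @ $4 = $1,008
Jan 16, 251 sold [FIFO — oldest first]: 50 @ $4 + 41 @ $7 + 154 @ $9 + 6 @ $9 = $1,927
Jan 18, 31 sold [FIFO — oldest first]: 31 @ $9 = $279
Total COGS = $1,008 + $1,927 + $279 = $3,214
Ending inventory: 17 @ $9 = $153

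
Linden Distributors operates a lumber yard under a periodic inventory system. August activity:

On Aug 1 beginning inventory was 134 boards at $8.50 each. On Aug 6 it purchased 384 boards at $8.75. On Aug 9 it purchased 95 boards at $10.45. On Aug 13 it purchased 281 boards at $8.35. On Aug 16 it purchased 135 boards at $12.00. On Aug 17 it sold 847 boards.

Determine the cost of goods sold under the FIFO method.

COGS = $7,445.65

Aug 17, 847 sold [FIFO — oldest first]: 134 @ $8.50 + 384 @ $8.75 + 95 @ $10.45 + 234 @ $8.35 = $7,445.65
Ending inventory: 47 @ $8.35 + 135 @ $12.00 = $2,012.45
Check: goods available $9,458.10 = COGS $7,445.65 + ending $2,012.45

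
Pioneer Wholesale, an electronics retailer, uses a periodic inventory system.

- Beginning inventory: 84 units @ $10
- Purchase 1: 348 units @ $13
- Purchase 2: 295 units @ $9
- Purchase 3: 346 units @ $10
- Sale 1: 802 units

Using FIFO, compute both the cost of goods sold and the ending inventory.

Sale 1 (802) [FIFO — oldest first]: 84 @ $10 + 348 @ $13 + 295 @ $9 + 75 @ $10 = $8,769
Ending inventory: 271 @ $10 = $2,710
Check: goods available $11,479 = COGS $8,769 + ending $2,710

COGS = $8,769; ending inventory = $2,710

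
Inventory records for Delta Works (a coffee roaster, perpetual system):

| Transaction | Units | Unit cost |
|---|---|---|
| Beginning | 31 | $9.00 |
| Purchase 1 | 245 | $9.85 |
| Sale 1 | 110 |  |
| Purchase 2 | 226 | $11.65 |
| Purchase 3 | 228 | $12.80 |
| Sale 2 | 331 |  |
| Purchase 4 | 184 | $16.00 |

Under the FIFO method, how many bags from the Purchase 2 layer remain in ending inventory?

Sale 1 (110) [FIFO — oldest first]: 31 @ $9.00 + 79 @ $9.85 = $1,057.15
Sale 2 (331) [FIFO — oldest first]: 166 @ $9.85 + 165 @ $11.65 = $3,557.35
Total COGS = $1,057.15 + $3,557.35 = $4,614.50
Ending inventory: 61 @ $11.65 + 228 @ $12.80 + 184 @ $16.00 = $6,573.05
Check: goods available $11,187.55 = COGS $4,614.50 + ending $6,573.05

61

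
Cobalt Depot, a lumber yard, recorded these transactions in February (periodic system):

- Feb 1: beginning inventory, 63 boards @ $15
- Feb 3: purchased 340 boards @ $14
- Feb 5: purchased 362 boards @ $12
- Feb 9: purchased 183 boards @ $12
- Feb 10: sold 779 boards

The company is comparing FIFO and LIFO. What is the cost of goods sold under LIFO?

FIFO COGS: 63 @ $15 + 340 @ $14 + 362 @ $12 + 14 @ $12 = $10,217
LIFO COGS: 183 @ $12 + 362 @ $12 + 234 @ $14 = $9,816

COGS = $9,816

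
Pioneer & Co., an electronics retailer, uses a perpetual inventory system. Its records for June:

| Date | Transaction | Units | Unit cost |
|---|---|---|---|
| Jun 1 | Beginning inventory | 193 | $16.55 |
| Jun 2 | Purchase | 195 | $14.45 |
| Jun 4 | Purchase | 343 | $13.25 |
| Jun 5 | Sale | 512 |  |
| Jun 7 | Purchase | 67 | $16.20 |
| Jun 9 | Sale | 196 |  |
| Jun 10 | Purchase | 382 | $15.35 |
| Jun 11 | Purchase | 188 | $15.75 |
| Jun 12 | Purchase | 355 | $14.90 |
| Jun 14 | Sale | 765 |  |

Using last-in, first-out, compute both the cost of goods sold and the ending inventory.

COGS = $21,810.75; ending inventory = $3,945.50

Jun 5, 512 sold [LIFO — newest first]: 343 @ $13.25 + 169 @ $14.45 = $6,986.80
Jun 9, 196 sold [LIFO — newest first]: 67 @ $16.20 + 26 @ $14.45 + 103 @ $16.55 = $3,165.75
Jun 14, 765 sold [LIFO — newest first]: 355 @ $14.90 + 188 @ $15.75 + 222 @ $15.35 = $11,658.20
Total COGS = $6,986.80 + $3,165.75 + $11,658.20 = $21,810.75
Ending inventory: 90 @ $16.55 + 160 @ $15.35 = $3,945.50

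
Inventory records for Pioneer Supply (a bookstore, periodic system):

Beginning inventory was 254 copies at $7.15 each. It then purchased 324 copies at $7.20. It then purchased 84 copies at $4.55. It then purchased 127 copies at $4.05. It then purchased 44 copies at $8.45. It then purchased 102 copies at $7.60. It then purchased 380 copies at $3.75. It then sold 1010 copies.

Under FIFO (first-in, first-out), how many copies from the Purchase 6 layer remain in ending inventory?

305

Sale 1 (1010) [FIFO — oldest first]: 254 @ $7.15 + 324 @ $7.20 + 84 @ $4.55 + 127 @ $4.05 + 44 @ $8.45 + 102 @ $7.60 + 75 @ $3.75 = $6,473.70
Ending inventory: 305 @ $3.75 = $1,143.75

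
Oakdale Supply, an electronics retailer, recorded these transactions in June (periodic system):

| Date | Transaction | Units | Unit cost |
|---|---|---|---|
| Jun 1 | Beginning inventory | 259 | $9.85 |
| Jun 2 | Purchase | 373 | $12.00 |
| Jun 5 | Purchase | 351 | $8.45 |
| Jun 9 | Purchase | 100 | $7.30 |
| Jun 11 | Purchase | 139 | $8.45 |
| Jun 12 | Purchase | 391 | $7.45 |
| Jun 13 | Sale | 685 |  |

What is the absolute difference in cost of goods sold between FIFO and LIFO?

$2,192.75

FIFO COGS: 259 @ $9.85 + 373 @ $12.00 + 53 @ $8.45 = $7,475.00
LIFO COGS: 391 @ $7.45 + 139 @ $8.45 + 100 @ $7.30 + 55 @ $8.45 = $5,282.25
Difference = |$7,475.00 − $5,282.25| = $2,192.75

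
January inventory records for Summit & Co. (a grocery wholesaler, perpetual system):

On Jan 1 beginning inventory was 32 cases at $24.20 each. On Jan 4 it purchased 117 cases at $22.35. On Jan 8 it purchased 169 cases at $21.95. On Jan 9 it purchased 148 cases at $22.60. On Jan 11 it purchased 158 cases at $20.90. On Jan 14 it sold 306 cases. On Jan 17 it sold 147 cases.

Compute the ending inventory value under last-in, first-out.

Ending inventory = $3,872.25

Jan 14, 306 sold [LIFO — newest first]: 158 @ $20.90 + 148 @ $22.60 = $6,647.00
Jan 17, 147 sold [LIFO — newest first]: 147 @ $21.95 = $3,226.65
Total COGS = $6,647.00 + $3,226.65 = $9,873.65
Ending inventory: 32 @ $24.20 + 117 @ $22.35 + 22 @ $21.95 = $3,872.25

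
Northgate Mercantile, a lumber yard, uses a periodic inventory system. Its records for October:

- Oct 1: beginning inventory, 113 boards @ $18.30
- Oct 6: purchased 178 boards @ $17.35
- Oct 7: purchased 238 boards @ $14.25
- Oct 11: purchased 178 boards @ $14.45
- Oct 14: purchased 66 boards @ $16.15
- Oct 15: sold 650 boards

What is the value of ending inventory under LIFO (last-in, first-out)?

Oct 15, 650 sold [LIFO — newest first]: 66 @ $16.15 + 178 @ $14.45 + 238 @ $14.25 + 168 @ $17.35 = $9,944.30
Ending inventory: 113 @ $18.30 + 10 @ $17.35 = $2,241.40

Ending inventory = $2,241.40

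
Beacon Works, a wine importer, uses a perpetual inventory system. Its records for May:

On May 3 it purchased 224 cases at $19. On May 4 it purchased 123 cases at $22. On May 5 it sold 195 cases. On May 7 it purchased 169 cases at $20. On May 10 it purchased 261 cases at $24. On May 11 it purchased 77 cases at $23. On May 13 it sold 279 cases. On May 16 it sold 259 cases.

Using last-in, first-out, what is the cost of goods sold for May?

May 5, 195 sold [LIFO — newest first]: 123 @ $22 + 72 @ $19 = $4,074
May 13, 279 sold [LIFO — newest first]: 77 @ $23 + 202 @ $24 = $6,619
May 16, 259 sold [LIFO — newest first]: 59 @ $24 + 169 @ $20 + 31 @ $19 = $5,385
Total COGS = $4,074 + $6,619 + $5,385 = $16,078
Ending inventory: 121 @ $19 = $2,299
Check: goods available $18,377 = COGS $16,078 + ending $2,299

COGS = $16,078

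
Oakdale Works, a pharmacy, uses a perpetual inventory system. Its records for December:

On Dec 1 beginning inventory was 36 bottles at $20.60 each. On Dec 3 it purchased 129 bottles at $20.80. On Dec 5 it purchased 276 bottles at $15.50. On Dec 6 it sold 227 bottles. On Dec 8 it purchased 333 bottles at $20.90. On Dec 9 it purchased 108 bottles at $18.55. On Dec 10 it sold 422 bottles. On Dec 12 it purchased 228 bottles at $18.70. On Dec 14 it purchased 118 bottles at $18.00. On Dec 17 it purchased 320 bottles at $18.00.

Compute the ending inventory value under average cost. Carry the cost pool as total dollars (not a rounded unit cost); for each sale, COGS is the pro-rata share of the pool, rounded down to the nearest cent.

After Dec 1: 36 on hand, pool $741.60 (≈ $20.6000 each)
After Dec 3: 165 on hand, pool $3,424.80 (≈ $20.7564 each)
After Dec 5: 441 on hand, pool $7,702.80 (≈ $17.4667 each)
Dec 6, sell 227: 227/441 × $7,702.80 → $3,964.93
After Dec 8: 547 on hand, pool $10,697.57 (≈ $19.5568 each)
After Dec 9: 655 on hand, pool $12,700.97 (≈ $19.3908 each)
Dec 10, sell 422: 422/655 × $12,700.97 → $8,182.91
After Dec 12: 461 on hand, pool $8,781.66 (≈ $19.0492 each)
After Dec 14: 579 on hand, pool $10,905.66 (≈ $18.8353 each)
After Dec 17: 899 on hand, pool $16,665.66 (≈ $18.5380 each)
Total COGS = $3,964.93 + $8,182.91 = $12,147.84
Ending inventory (cost pool remaining) = $16,665.66

Ending inventory = $16,665.66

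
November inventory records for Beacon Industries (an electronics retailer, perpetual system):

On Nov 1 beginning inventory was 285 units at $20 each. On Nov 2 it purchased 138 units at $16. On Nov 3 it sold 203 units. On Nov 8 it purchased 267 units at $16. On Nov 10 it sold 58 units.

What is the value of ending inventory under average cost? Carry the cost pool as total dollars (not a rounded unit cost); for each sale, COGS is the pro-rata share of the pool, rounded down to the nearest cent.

Ending inventory = $7,386.30

After Nov 1: 285 on hand, pool $5,700.00 (≈ $20.0000 each)
After Nov 2: 423 on hand, pool $7,908.00 (≈ $18.6950 each)
Nov 3, sell 203: 203/423 × $7,908.00 → $3,795.09
After Nov 8: 487 on hand, pool $8,384.91 (≈ $17.2175 each)
Nov 10, sell 58: 58/487 × $8,384.91 → $998.61
Total COGS = $3,795.09 + $998.61 = $4,793.70
Ending inventory (cost pool remaining) = $7,386.30
Check: goods available $12,180.00 = COGS $4,793.70 + ending $7,386.30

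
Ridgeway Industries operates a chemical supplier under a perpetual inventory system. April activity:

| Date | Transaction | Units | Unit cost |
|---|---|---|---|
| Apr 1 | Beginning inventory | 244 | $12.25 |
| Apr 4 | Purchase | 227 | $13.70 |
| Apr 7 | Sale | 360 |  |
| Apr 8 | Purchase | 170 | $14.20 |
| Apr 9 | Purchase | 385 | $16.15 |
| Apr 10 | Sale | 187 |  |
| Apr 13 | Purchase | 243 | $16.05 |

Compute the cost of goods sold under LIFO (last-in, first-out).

COGS = $7,759.20

Apr 7, 360 sold [LIFO — newest first]: 227 @ $13.70 + 133 @ $12.25 = $4,739.15
Apr 10, 187 sold [LIFO — newest first]: 187 @ $16.15 = $3,020.05
Total COGS = $4,739.15 + $3,020.05 = $7,759.20
Ending inventory: 111 @ $12.25 + 170 @ $14.20 + 198 @ $16.15 + 243 @ $16.05 = $10,871.60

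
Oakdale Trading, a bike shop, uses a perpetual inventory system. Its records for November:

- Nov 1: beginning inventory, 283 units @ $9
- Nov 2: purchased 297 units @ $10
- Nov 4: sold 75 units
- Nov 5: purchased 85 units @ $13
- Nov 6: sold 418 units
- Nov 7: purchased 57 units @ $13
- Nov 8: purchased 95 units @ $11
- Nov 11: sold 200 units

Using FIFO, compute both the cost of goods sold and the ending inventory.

COGS = $6,986; ending inventory = $1,422

Nov 4, 75 sold [FIFO — oldest first]: 75 @ $9 = $675
Nov 6, 418 sold [FIFO — oldest first]: 208 @ $9 + 210 @ $10 = $3,972
Nov 11, 200 sold [FIFO — oldest first]: 87 @ $10 + 85 @ $13 + 28 @ $13 = $2,339
Total COGS = $675 + $3,972 + $2,339 = $6,986
Ending inventory: 29 @ $13 + 95 @ $11 = $1,422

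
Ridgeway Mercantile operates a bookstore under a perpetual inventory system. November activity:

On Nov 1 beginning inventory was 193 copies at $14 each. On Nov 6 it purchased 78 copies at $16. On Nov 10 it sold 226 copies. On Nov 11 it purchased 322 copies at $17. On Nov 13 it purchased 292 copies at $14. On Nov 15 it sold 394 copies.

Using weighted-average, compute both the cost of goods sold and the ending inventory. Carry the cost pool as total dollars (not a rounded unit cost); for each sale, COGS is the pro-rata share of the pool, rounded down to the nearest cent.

After Nov 1: 193 on hand, pool $2,702.00 (≈ $14.0000 each)
After Nov 6: 271 on hand, pool $3,950.00 (≈ $14.5756 each)
Nov 10, sell 226: 226/271 × $3,950.00 → $3,294.09
After Nov 11: 367 on hand, pool $6,129.91 (≈ $16.7028 each)
After Nov 13: 659 on hand, pool $10,217.91 (≈ $15.5052 each)
Nov 15, sell 394: 394/659 × $10,217.91 → $6,109.03
Total COGS = $3,294.09 + $6,109.03 = $9,403.12
Ending inventory (cost pool remaining) = $4,108.88

COGS = $9,403.12; ending inventory = $4,108.88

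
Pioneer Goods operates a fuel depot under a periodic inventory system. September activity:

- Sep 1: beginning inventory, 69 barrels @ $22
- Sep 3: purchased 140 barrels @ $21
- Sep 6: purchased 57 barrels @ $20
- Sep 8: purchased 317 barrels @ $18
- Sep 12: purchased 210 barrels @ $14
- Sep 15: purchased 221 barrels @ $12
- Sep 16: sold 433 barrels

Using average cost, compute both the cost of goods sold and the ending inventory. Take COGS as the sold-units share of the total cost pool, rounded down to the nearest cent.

COGS = $7,214.95; ending inventory = $9,681.05

Sep 16, sell 433: 433/1014 × $16,896.00 → $7,214.95
Ending inventory (cost pool remaining) = $9,681.05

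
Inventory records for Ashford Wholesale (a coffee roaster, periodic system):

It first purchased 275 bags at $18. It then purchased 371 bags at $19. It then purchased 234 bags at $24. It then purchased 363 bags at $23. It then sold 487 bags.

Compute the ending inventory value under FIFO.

Ending inventory = $16,986

Sale 1 (487) [FIFO — oldest first]: 275 @ $18 + 212 @ $19 = $8,978
Ending inventory: 159 @ $19 + 234 @ $24 + 363 @ $23 = $16,986
Check: goods available $25,964 = COGS $8,978 + ending $16,986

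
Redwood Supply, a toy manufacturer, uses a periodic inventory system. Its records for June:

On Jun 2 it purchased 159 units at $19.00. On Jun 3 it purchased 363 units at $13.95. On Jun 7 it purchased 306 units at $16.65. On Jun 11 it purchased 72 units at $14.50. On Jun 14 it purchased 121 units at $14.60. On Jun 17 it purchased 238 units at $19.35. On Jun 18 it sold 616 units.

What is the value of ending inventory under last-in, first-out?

Jun 18, 616 sold [LIFO — newest first]: 238 @ $19.35 + 121 @ $14.60 + 72 @ $14.50 + 185 @ $16.65 = $10,496.15
Ending inventory: 159 @ $19.00 + 363 @ $13.95 + 121 @ $16.65 = $10,099.50

Ending inventory = $10,099.50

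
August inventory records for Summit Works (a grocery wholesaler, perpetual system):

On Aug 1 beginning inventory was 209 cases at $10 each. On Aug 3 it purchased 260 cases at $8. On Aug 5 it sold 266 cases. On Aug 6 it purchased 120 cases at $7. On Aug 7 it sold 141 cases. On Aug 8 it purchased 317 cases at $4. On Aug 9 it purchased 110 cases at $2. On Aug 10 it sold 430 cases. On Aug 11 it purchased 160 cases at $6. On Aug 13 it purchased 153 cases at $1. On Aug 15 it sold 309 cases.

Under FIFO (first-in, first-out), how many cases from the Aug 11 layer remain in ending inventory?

Aug 5, 266 sold [FIFO — oldest first]: 209 @ $10 + 57 @ $8 = $2,546
Aug 7, 141 sold [FIFO — oldest first]: 141 @ $8 = $1,128
Aug 10, 430 sold [FIFO — oldest first]: 62 @ $8 + 120 @ $7 + 248 @ $4 = $2,328
Aug 15, 309 sold [FIFO — oldest first]: 69 @ $4 + 110 @ $2 + 130 @ $6 = $1,276
Total COGS = $2,546 + $1,128 + $2,328 + $1,276 = $7,278
Ending inventory: 30 @ $6 + 153 @ $1 = $333
Check: goods available $7,611 = COGS $7,278 + ending $333

30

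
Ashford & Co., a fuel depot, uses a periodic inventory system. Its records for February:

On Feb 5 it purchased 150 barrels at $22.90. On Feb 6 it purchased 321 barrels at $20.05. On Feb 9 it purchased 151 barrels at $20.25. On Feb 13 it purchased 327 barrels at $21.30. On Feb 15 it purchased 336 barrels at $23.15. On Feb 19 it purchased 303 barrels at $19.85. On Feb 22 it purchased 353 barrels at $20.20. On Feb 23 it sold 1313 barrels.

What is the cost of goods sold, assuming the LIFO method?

COGS = $27,760.85

Feb 23, 1313 sold [LIFO — newest first]: 353 @ $20.20 + 303 @ $19.85 + 336 @ $23.15 + 321 @ $21.30 = $27,760.85
Ending inventory: 150 @ $22.90 + 321 @ $20.05 + 151 @ $20.25 + 6 @ $21.30 = $13,056.60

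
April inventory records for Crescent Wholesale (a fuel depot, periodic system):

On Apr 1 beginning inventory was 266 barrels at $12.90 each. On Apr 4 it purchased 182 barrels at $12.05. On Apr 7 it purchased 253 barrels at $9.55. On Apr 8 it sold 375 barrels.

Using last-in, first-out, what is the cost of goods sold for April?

COGS = $3,886.25

Apr 8, 375 sold [LIFO — newest first]: 253 @ $9.55 + 122 @ $12.05 = $3,886.25
Ending inventory: 266 @ $12.90 + 60 @ $12.05 = $4,154.40
Check: goods available $8,040.65 = COGS $3,886.25 + ending $4,154.40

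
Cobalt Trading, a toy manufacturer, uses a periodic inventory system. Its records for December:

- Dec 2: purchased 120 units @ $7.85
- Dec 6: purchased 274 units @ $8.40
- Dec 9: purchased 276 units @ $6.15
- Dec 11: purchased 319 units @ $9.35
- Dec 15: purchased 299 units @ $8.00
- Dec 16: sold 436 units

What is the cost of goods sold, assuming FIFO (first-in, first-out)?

Dec 16, 436 sold [FIFO — oldest first]: 120 @ $7.85 + 274 @ $8.40 + 42 @ $6.15 = $3,501.90
Ending inventory: 234 @ $6.15 + 319 @ $9.35 + 299 @ $8.00 = $6,813.75

COGS = $3,501.90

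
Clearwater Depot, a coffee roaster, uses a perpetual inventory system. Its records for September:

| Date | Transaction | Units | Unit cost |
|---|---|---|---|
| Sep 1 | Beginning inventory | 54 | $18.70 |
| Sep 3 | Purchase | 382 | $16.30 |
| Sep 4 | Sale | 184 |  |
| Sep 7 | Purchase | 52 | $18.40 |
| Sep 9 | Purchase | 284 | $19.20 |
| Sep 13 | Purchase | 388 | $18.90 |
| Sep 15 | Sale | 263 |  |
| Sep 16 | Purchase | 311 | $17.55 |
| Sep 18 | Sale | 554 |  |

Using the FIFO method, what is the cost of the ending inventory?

Ending inventory = $8,463.15

Sep 4, 184 sold [FIFO — oldest first]: 54 @ $18.70 + 130 @ $16.30 = $3,128.80
Sep 15, 263 sold [FIFO — oldest first]: 252 @ $16.30 + 11 @ $18.40 = $4,310.00
Sep 18, 554 sold [FIFO — oldest first]: 41 @ $18.40 + 284 @ $19.20 + 229 @ $18.90 = $10,535.30
Total COGS = $3,128.80 + $4,310.00 + $10,535.30 = $17,974.10
Ending inventory: 159 @ $18.90 + 311 @ $17.55 = $8,463.15
Check: goods available $26,437.25 = COGS $17,974.10 + ending $8,463.15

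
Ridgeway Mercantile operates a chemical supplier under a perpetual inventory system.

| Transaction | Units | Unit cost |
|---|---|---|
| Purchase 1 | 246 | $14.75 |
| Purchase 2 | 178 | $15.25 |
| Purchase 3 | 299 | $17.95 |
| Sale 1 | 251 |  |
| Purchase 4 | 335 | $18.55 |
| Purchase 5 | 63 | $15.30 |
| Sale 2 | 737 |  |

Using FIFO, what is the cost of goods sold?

COGS = $16,625.80

Sale 1 (251) [FIFO — oldest first]: 246 @ $14.75 + 5 @ $15.25 = $3,704.75
Sale 2 (737) [FIFO — oldest first]: 173 @ $15.25 + 299 @ $17.95 + 265 @ $18.55 = $12,921.05
Total COGS = $3,704.75 + $12,921.05 = $16,625.80
Ending inventory: 70 @ $18.55 + 63 @ $15.30 = $2,262.40
Check: goods available $18,888.20 = COGS $16,625.80 + ending $2,262.40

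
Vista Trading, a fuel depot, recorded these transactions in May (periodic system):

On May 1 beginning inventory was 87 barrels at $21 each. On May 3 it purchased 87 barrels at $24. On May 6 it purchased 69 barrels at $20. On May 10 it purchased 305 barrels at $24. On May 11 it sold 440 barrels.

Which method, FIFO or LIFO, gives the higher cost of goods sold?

FIFO COGS: 87 @ $21 + 87 @ $24 + 69 @ $20 + 197 @ $24 = $10,023
LIFO COGS: 305 @ $24 + 69 @ $20 + 66 @ $24 = $10,284

LIFO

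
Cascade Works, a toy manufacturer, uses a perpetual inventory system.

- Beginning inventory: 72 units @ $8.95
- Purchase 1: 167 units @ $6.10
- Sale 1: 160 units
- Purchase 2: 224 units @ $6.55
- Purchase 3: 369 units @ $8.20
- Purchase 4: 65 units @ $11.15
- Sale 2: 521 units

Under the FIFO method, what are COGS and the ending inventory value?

COGS = $4,917.90; ending inventory = $1,962.95

Sale 1 (160) [FIFO — oldest first]: 72 @ $8.95 + 88 @ $6.10 = $1,181.20
Sale 2 (521) [FIFO — oldest first]: 79 @ $6.10 + 224 @ $6.55 + 218 @ $8.20 = $3,736.70
Total COGS = $1,181.20 + $3,736.70 = $4,917.90
Ending inventory: 151 @ $8.20 + 65 @ $11.15 = $1,962.95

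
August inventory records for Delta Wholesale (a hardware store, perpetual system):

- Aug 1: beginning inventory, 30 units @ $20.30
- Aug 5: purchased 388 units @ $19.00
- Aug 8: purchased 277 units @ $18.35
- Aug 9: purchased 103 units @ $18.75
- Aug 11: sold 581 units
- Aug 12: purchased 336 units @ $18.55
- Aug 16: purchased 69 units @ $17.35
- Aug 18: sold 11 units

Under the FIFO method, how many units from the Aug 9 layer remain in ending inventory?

Aug 11, 581 sold [FIFO — oldest first]: 30 @ $20.30 + 388 @ $19.00 + 163 @ $18.35 = $10,972.05
Aug 18, 11 sold [FIFO — oldest first]: 11 @ $18.35 = $201.85
Total COGS = $10,972.05 + $201.85 = $11,173.90
Ending inventory: 103 @ $18.35 + 103 @ $18.75 + 336 @ $18.55 + 69 @ $17.35 = $11,251.25

103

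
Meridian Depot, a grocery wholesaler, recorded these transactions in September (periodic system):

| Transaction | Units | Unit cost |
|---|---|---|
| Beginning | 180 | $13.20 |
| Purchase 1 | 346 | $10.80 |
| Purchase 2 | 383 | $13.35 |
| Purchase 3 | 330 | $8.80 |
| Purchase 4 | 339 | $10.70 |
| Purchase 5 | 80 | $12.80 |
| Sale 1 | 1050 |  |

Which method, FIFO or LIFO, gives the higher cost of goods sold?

FIFO COGS: 180 @ $13.20 + 346 @ $10.80 + 383 @ $13.35 + 141 @ $8.80 = $12,466.65
LIFO COGS: 80 @ $12.80 + 339 @ $10.70 + 330 @ $8.80 + 301 @ $13.35 = $11,573.65

FIFO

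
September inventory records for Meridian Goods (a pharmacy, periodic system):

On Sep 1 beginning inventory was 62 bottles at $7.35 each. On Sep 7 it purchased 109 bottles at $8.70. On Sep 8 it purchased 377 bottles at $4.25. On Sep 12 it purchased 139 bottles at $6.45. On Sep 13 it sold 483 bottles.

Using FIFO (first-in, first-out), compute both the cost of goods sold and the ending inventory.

Sep 13, 483 sold [FIFO — oldest first]: 62 @ $7.35 + 109 @ $8.70 + 312 @ $4.25 = $2,730.00
Ending inventory: 65 @ $4.25 + 139 @ $6.45 = $1,172.80

COGS = $2,730.00; ending inventory = $1,172.80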